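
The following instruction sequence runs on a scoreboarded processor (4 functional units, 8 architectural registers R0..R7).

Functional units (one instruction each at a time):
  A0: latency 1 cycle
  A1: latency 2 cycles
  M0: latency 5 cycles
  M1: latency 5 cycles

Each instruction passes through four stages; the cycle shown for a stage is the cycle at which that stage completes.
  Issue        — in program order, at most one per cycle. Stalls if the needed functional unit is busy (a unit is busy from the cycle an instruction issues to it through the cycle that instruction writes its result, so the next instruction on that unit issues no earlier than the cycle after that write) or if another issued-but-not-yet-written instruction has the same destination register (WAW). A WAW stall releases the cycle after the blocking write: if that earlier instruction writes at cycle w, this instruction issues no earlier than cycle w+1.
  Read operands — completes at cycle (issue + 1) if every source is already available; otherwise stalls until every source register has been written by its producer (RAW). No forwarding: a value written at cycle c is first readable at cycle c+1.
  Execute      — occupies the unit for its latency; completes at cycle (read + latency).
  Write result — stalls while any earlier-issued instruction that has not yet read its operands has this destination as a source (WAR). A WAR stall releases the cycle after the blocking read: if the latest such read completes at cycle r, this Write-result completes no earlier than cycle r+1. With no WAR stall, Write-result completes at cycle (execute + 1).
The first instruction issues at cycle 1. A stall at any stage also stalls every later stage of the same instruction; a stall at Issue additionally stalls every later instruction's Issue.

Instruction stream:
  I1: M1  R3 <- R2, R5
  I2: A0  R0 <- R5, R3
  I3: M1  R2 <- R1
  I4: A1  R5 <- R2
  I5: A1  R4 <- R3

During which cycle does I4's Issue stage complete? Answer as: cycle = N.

cycle = 10

[I1] 1/2/7/8
[I2] 2/9/10/11  (RAW R3: wait I1 write@8)
[I3] 9/10/15/16  (struct: M1 busy until I1 writes@8)
[I4] 10/17/19/20  (RAW R2: wait I3 write@16)
[I5] 21/22/24/25  (struct: A1 busy until I4 writes@20)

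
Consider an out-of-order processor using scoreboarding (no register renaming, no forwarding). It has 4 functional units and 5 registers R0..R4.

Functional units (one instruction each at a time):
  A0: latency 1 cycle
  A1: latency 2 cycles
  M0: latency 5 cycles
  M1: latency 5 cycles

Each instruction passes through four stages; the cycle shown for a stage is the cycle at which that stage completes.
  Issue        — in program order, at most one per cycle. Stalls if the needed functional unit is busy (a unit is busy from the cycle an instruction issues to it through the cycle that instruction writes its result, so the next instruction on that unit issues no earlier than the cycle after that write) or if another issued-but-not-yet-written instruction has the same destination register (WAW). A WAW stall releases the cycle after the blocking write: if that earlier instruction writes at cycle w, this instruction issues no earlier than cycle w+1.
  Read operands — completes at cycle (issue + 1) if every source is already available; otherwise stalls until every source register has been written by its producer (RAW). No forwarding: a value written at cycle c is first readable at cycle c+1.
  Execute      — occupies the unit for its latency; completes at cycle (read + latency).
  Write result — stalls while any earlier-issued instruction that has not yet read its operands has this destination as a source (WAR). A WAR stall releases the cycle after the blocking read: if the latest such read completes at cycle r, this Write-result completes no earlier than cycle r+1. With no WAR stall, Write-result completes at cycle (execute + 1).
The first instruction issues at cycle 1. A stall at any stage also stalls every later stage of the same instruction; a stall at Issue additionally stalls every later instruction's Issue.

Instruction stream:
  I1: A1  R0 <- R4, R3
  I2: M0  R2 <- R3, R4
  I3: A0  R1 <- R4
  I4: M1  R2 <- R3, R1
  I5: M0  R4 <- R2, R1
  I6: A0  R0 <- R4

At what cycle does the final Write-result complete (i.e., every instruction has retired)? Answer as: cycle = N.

cycle = 27

I1: IS=1 RO=2 EX=4 WR=5
I2: IS=2 RO=3 EX=8 WR=9
I3: IS=3 RO=4 EX=5 WR=6
I4: IS=10 RO=11 EX=16 WR=17  [WAW R2: wait I2 write@9]
I5: IS=11 RO=18 EX=23 WR=24  [RAW R2: wait I4 write@17]
I6: IS=12 RO=25 EX=26 WR=27  [RAW R4: wait I5 write@24]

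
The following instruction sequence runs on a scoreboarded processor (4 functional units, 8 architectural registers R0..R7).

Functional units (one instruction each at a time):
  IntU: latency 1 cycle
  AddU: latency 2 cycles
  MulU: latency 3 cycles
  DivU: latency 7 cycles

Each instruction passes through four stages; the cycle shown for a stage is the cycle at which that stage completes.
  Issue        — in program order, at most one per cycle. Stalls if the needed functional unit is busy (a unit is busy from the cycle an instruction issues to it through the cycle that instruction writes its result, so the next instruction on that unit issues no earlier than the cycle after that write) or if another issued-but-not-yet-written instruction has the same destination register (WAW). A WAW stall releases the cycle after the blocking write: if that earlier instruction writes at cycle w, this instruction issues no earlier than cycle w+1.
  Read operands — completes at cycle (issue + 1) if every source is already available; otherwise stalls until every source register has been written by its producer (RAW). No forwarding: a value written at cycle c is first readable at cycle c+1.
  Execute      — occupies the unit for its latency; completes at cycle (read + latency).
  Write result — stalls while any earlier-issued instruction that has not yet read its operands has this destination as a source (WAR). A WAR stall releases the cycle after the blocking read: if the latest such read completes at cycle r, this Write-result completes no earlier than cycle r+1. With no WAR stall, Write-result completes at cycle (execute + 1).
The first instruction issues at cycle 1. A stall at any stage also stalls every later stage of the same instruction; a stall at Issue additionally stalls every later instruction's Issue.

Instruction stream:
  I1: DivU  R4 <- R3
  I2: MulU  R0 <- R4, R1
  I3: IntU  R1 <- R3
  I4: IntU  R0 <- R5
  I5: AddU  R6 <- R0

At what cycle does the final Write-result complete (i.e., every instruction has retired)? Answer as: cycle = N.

I1 -> (1, 2, 9, 10)
I2 -> (2, 11, 14, 15)  // RAW R4: wait I1 write@10
I3 -> (3, 4, 5, 12)  // WAR R1: wait I2 read@11
I4 -> (16, 17, 18, 19)  // WAW R0: wait I2 write@15
I5 -> (17, 20, 22, 23)  // RAW R0: wait I4 write@19

cycle = 23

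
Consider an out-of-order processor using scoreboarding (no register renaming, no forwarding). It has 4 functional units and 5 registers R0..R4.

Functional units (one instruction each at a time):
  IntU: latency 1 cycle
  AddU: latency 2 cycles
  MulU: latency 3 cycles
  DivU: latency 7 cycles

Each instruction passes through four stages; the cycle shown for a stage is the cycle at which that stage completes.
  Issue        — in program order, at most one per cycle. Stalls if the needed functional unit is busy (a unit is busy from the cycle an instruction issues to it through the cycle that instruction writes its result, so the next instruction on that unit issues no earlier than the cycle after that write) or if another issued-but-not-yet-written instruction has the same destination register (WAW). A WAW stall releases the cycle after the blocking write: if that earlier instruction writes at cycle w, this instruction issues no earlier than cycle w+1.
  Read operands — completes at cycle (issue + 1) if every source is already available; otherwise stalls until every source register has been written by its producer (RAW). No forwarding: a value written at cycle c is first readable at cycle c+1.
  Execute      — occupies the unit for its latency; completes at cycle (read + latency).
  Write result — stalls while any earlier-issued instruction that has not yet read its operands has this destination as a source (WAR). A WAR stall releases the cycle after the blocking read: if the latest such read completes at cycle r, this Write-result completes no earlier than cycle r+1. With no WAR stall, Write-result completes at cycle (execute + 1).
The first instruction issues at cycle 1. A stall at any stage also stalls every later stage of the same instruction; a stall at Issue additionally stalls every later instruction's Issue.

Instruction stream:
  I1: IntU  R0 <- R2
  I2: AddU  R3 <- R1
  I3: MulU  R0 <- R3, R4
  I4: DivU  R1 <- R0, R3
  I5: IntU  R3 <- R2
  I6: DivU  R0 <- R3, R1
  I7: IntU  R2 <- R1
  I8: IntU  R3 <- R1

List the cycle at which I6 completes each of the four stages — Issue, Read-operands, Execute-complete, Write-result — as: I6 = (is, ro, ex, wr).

[1] I1→IntU
[2] I1 RO, I2→AddU
[3] I1 EX, I2 RO
[4] I1 WR R0
[5] I2 EX, I3→MulU
[6] I2 WR R3, I4→DivU
[7] I3 RO, I5→IntU
[8] I5 RO
[9] I5 EX
[10] I3 EX
[11] I3 WR R0
[12] I4 RO
[13] I5 WR R3
[19] I4 EX
[20] I4 WR R1
[21] I6→DivU
[22] I6 RO, I7→IntU
[23] I7 RO
[24] I7 EX
[25] I7 WR R2
[26] I8→IntU
[27] I8 RO
[28] I8 EX
[29] I6 EX, I8 WR R3
[30] I6 WR R0

I6 = (21, 22, 29, 30)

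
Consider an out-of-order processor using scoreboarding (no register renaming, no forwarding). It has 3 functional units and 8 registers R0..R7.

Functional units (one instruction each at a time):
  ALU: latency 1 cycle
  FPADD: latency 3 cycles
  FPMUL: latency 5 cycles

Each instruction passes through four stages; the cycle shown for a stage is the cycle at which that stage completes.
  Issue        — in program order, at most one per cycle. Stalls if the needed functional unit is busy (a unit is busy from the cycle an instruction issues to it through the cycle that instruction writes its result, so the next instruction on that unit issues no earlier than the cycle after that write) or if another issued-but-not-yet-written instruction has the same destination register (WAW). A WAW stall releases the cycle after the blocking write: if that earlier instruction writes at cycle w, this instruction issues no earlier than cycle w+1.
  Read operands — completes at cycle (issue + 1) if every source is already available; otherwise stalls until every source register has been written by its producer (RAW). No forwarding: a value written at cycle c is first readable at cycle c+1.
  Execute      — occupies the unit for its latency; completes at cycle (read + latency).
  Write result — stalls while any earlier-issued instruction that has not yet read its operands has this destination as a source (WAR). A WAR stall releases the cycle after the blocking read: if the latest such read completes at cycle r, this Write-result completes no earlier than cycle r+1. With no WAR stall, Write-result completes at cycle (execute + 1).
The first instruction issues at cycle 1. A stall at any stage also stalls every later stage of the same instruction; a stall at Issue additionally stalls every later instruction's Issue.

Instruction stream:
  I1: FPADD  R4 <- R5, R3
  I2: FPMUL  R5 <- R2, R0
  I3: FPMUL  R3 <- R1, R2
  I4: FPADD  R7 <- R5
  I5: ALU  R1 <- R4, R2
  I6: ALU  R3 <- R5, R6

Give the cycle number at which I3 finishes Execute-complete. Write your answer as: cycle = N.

cycle = 16

  I1 | 1 | 2 | 5 | 6
  I2 | 2 | 3 | 8 | 9
  I3 | 10 | 11 | 16 | 17   struct: FPMUL busy until I2 writes@9
  I4 | 11 | 12 | 15 | 16
  I5 | 12 | 13 | 14 | 15
  I6 | 18 | 19 | 20 | 21   WAW R3: wait I3 write@17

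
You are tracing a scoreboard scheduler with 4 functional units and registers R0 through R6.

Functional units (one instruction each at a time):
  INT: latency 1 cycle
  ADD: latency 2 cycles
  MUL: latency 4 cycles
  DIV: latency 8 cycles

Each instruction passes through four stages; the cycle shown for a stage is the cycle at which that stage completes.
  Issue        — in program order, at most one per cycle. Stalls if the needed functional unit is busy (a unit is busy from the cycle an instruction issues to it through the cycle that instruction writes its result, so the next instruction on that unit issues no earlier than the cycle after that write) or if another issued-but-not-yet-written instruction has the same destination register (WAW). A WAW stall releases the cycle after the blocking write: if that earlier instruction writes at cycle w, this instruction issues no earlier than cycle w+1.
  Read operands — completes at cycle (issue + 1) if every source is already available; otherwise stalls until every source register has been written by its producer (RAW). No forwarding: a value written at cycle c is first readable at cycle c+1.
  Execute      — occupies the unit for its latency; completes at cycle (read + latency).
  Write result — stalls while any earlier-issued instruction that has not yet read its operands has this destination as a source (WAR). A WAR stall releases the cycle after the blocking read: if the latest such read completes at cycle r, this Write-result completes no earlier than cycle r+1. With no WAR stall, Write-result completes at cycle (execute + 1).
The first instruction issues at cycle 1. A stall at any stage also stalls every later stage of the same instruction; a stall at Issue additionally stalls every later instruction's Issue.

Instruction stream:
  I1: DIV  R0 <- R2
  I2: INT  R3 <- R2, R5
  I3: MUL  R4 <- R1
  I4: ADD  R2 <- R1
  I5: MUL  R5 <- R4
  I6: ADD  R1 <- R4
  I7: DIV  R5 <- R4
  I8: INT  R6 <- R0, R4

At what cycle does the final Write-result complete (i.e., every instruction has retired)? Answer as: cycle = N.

[1] issue I1 (DIV)
[2] I1 read-ops | issue I2 (INT)
[3] I2 read-ops | issue I3 (MUL)
[4] I2 finished on INT | I3 read-ops | issue I4 (ADD)
[5] I2→R3 | I4 read-ops
[7] I4 finished on ADD
[8] I3 finished on MUL | I4→R2
[9] I3→R4
[10] I1 finished on DIV | issue I5 (MUL)
[11] I1→R0 | I5 read-ops | issue I6 (ADD)
[12] I6 read-ops
[14] I6 finished on ADD
[15] I5 finished on MUL | I6→R1
[16] I5→R5
[17] issue I7 (DIV)
[18] I7 read-ops | issue I8 (INT)
[19] I8 read-ops
[20] I8 finished on INT
[21] I8→R6
[26] I7 finished on DIV
[27] I7→R5

cycle = 27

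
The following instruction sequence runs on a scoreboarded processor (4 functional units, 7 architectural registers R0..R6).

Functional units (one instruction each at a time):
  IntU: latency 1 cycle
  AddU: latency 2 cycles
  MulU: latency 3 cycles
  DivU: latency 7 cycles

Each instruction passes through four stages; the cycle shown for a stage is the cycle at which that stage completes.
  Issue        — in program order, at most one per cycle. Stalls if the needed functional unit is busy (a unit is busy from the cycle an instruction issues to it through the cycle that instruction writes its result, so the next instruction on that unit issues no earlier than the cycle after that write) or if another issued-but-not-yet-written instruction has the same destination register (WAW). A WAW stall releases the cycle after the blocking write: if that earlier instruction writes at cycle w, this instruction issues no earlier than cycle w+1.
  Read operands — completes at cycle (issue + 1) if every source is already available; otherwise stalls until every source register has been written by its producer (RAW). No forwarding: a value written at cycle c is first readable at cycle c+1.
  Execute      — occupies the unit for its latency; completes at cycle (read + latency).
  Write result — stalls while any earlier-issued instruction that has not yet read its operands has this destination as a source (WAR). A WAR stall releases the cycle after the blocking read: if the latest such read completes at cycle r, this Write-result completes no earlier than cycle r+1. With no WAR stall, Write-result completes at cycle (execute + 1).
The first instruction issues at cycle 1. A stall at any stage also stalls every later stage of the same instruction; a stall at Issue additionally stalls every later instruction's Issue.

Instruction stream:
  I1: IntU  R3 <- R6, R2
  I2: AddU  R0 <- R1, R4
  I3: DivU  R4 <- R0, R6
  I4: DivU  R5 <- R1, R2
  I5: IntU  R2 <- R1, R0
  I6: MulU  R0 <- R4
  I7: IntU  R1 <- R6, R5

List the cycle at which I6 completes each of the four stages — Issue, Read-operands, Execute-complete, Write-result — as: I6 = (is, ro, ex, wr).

I6 = (18, 19, 22, 23)

cycle 1: I1 issues→IntU
cycle 2: I1 reads | I2 issues→AddU
cycle 3: I1 exec-done | I2 reads | I3 issues→DivU
cycle 4: I1 writes R3
cycle 5: I2 exec-done
cycle 6: I2 writes R0
cycle 7: I3 reads
cycle 14: I3 exec-done
cycle 15: I3 writes R4
cycle 16: I4 issues→DivU
cycle 17: I4 reads | I5 issues→IntU
cycle 18: I5 reads | I6 issues→MulU
cycle 19: I5 exec-done | I6 reads
cycle 20: I5 writes R2
cycle 21: I7 issues→IntU
cycle 22: I6 exec-done
cycle 23: I6 writes R0
cycle 24: I4 exec-done
cycle 25: I4 writes R5
cycle 26: I7 reads
cycle 27: I7 exec-done
cycle 28: I7 writes R1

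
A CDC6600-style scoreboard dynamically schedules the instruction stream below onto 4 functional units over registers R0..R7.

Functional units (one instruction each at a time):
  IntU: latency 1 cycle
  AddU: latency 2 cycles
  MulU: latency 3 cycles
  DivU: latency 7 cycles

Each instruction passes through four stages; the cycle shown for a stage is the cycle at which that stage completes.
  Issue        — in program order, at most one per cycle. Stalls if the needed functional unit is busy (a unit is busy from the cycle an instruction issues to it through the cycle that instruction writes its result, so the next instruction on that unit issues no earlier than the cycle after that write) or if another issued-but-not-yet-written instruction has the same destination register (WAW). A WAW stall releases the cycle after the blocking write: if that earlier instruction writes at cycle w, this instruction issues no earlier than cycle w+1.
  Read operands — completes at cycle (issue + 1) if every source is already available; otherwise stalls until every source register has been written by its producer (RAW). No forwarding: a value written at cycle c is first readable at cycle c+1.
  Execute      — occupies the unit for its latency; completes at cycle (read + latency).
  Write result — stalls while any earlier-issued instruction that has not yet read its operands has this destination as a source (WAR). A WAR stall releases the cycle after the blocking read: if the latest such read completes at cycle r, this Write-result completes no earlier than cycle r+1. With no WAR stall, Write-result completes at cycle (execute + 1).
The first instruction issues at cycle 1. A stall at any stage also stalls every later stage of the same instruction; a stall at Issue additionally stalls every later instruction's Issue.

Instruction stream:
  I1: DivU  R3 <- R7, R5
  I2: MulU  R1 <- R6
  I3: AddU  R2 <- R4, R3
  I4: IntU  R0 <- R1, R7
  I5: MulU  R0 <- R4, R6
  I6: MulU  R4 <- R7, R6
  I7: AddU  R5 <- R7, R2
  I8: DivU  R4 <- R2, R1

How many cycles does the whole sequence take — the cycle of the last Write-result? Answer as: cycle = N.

I1: IS=1 RO=2 EX=9 WR=10
I2: IS=2 RO=3 EX=6 WR=7
I3: IS=3 RO=11 EX=13 WR=14  [RAW R3: wait I1 write@10]
I4: IS=4 RO=8 EX=9 WR=10  [RAW R1: wait I2 write@7]
I5: IS=11 RO=12 EX=15 WR=16  [WAW R0: wait I4 write@10]
I6: IS=17 RO=18 EX=21 WR=22  [struct: MulU busy until I5 writes@16]
I7: IS=18 RO=19 EX=21 WR=22
I8: IS=23 RO=24 EX=31 WR=32  [WAW R4: wait I6 write@22]

cycle = 32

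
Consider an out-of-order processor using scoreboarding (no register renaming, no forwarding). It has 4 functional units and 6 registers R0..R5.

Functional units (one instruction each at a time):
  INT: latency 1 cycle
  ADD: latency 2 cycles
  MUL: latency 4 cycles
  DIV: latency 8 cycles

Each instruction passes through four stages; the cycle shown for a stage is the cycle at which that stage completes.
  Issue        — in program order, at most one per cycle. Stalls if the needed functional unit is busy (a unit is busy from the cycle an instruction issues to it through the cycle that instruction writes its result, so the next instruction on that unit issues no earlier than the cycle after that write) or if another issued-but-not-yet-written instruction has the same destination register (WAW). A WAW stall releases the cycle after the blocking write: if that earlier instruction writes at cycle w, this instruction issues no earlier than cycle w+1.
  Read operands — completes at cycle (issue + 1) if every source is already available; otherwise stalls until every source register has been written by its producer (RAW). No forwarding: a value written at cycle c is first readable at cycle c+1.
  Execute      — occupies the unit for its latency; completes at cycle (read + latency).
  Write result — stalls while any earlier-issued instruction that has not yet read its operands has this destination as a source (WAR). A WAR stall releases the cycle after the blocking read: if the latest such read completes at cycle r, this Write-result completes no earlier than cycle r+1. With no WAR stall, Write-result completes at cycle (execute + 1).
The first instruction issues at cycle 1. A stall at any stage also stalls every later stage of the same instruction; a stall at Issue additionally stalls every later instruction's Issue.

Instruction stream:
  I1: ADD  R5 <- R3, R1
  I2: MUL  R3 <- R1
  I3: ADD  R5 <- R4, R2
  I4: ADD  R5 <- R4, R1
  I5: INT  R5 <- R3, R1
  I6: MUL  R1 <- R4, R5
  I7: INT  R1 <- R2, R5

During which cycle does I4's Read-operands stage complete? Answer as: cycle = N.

[I1] 1/2/4/5
[I2] 2/3/7/8
[I3] 6/7/9/10  (struct: ADD busy until I1 writes@5)
[I4] 11/12/14/15  (struct: ADD busy until I3 writes@10)
[I5] 16/17/18/19  (WAW R5: wait I4 write@15)
[I6] 17/20/24/25  (RAW R5: wait I5 write@19)
[I7] 26/27/28/29  (WAW R1: wait I6 write@25)

cycle = 12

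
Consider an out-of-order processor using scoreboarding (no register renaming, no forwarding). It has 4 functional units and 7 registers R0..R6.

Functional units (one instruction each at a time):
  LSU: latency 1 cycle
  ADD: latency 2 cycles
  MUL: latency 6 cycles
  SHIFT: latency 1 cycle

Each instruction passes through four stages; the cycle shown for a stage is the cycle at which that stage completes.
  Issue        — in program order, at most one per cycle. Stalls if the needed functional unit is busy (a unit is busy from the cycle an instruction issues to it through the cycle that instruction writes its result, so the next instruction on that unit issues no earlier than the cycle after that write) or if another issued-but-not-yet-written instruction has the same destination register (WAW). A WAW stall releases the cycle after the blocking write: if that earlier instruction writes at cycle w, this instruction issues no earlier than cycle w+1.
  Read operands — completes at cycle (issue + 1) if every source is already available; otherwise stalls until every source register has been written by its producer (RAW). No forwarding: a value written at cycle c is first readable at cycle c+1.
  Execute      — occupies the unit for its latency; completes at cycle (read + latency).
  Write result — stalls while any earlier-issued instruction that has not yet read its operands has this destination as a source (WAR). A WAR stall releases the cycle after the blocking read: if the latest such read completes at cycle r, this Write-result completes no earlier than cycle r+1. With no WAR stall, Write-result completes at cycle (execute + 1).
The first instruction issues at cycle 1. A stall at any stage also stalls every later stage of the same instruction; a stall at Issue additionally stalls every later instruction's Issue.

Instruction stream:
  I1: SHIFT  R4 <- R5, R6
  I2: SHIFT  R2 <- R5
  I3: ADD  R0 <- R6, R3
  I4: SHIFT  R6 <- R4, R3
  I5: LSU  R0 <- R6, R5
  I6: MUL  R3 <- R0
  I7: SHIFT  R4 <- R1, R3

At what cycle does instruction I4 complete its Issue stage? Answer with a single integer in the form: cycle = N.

cycle = 9

I1: IS=1 RO=2 EX=3 WR=4
I2: IS=5 RO=6 EX=7 WR=8  [struct: SHIFT busy until I1 writes@4]
I3: IS=6 RO=7 EX=9 WR=10
I4: IS=9 RO=10 EX=11 WR=12  [struct: SHIFT busy until I2 writes@8]
I5: IS=11 RO=13 EX=14 WR=15  [WAW R0: wait I3 write@10; RAW R6: wait I4 write@12]
I6: IS=12 RO=16 EX=22 WR=23  [RAW R0: wait I5 write@15]
I7: IS=13 RO=24 EX=25 WR=26  [RAW R3: wait I6 write@23]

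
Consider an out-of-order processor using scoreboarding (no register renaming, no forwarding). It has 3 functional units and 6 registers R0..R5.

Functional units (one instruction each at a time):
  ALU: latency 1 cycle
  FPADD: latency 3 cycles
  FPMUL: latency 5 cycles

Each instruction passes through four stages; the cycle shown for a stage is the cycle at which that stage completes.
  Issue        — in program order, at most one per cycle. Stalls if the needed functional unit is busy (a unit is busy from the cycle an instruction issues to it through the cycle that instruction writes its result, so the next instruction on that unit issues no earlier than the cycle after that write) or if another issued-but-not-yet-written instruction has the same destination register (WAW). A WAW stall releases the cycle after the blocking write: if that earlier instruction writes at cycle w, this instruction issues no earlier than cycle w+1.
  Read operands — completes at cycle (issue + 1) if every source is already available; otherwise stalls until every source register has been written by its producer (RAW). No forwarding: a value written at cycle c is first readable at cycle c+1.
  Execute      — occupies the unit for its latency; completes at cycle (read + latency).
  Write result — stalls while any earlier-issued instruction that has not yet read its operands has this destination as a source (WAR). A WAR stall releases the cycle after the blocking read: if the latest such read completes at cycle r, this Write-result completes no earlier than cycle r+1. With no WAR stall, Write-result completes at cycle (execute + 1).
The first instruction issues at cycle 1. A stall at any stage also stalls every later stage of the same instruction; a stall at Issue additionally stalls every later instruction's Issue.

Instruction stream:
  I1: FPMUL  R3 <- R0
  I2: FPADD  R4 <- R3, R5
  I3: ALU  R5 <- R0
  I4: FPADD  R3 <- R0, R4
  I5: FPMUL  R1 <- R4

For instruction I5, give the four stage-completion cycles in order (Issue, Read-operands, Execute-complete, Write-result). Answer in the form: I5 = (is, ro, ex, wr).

I1: IS=1 RO=2 EX=7 WR=8
I2: IS=2 RO=9 EX=12 WR=13  [RAW R3: wait I1 write@8]
I3: IS=3 RO=4 EX=5 WR=10  [WAR R5: wait I2 read@9]
I4: IS=14 RO=15 EX=18 WR=19  [struct: FPADD busy until I2 writes@13]
I5: IS=15 RO=16 EX=21 WR=22

I5 = (15, 16, 21, 22)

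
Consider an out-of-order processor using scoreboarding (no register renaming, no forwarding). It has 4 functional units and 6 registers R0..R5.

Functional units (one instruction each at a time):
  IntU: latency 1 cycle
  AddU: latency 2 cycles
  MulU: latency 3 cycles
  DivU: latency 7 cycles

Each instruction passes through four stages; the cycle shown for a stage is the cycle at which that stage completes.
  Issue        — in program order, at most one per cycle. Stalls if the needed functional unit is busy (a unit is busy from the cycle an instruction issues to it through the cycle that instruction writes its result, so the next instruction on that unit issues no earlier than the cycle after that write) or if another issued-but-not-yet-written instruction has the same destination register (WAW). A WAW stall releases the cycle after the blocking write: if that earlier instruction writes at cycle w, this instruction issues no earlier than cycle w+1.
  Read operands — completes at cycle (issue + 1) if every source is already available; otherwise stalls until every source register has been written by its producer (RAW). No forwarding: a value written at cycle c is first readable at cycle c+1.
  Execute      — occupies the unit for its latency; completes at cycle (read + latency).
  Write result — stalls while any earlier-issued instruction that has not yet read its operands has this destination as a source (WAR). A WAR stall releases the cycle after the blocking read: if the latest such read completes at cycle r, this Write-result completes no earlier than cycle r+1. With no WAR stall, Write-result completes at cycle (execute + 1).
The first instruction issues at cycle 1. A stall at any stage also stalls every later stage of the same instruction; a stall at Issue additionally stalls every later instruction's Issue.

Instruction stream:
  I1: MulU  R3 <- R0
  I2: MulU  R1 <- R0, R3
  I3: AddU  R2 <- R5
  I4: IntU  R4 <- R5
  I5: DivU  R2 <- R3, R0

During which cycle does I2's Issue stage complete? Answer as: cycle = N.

c1: I1 dispatched to MulU
c2: I1 operands ready
c5: I1 complete
c6: R3←I1
c7: I2 dispatched to MulU
c8: I2 operands ready | I3 dispatched to AddU
c9: I3 operands ready | I4 dispatched to IntU
c10: I4 operands ready
c11: I2 complete | I3 complete | I4 complete
c12: R1←I2 | R2←I3 | R4←I4
c13: I5 dispatched to DivU
c14: I5 operands ready
c21: I5 complete
c22: R2←I5

cycle = 7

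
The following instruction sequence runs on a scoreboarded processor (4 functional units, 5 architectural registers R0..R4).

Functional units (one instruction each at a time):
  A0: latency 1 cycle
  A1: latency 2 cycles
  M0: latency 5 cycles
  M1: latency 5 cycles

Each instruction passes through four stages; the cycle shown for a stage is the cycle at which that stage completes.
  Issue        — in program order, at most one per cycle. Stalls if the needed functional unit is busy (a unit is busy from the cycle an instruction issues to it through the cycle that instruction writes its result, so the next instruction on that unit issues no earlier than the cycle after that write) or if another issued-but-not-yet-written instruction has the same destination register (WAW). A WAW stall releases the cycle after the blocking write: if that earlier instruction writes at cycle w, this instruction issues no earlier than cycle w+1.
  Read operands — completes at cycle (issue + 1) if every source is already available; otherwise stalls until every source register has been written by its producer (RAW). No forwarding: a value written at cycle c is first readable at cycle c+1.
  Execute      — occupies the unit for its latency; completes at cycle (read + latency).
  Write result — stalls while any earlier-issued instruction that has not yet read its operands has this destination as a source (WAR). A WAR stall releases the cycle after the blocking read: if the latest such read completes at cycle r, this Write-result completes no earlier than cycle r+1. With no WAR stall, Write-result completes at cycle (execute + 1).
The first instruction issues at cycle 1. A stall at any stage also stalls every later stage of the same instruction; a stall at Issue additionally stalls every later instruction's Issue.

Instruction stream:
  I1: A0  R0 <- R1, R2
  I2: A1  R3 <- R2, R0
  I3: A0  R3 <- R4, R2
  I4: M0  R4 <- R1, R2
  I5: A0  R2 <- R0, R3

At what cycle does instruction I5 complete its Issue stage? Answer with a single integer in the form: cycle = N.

cycle = 13

I1 -> (1, 2, 3, 4)
I2 -> (2, 5, 7, 8)  // RAW R0: wait I1 write@4
I3 -> (9, 10, 11, 12)  // WAW R3: wait I2 write@8
I4 -> (10, 11, 16, 17)
I5 -> (13, 14, 15, 16)  // struct: A0 busy until I3 writes@12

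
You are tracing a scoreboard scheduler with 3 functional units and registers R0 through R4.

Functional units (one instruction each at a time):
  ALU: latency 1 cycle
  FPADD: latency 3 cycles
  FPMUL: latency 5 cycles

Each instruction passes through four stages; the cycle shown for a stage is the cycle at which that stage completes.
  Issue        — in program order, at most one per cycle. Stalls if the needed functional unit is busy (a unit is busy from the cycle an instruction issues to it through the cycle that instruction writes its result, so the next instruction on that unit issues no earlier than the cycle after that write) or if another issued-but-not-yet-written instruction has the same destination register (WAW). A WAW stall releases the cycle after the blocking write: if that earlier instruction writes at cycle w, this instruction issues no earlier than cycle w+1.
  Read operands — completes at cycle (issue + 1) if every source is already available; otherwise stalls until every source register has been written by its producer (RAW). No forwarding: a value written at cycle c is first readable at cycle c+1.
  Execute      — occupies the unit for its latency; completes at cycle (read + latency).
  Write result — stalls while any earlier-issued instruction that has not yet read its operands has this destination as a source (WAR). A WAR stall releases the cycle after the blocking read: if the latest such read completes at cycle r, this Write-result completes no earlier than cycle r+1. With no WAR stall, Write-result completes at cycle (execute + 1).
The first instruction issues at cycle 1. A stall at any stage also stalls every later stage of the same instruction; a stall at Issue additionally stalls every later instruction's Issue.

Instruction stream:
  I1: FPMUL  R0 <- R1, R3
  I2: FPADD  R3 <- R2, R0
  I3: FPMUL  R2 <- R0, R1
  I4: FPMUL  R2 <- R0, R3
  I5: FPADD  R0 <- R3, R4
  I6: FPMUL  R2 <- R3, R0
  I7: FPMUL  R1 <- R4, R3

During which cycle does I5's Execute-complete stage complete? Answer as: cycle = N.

cycle = 22

[1] issue I1 (FPMUL)
[2] I1 read-ops | issue I2 (FPADD)
[7] I1 finished on FPMUL
[8] I1→R0
[9] I2 read-ops | issue I3 (FPMUL)
[10] I3 read-ops
[12] I2 finished on FPADD
[13] I2→R3
[15] I3 finished on FPMUL
[16] I3→R2
[17] issue I4 (FPMUL)
[18] I4 read-ops | issue I5 (FPADD)
[19] I5 read-ops
[22] I5 finished on FPADD
[23] I4 finished on FPMUL | I5→R0
[24] I4→R2
[25] issue I6 (FPMUL)
[26] I6 read-ops
[31] I6 finished on FPMUL
[32] I6→R2
[33] issue I7 (FPMUL)
[34] I7 read-ops
[39] I7 finished on FPMUL
[40] I7→R1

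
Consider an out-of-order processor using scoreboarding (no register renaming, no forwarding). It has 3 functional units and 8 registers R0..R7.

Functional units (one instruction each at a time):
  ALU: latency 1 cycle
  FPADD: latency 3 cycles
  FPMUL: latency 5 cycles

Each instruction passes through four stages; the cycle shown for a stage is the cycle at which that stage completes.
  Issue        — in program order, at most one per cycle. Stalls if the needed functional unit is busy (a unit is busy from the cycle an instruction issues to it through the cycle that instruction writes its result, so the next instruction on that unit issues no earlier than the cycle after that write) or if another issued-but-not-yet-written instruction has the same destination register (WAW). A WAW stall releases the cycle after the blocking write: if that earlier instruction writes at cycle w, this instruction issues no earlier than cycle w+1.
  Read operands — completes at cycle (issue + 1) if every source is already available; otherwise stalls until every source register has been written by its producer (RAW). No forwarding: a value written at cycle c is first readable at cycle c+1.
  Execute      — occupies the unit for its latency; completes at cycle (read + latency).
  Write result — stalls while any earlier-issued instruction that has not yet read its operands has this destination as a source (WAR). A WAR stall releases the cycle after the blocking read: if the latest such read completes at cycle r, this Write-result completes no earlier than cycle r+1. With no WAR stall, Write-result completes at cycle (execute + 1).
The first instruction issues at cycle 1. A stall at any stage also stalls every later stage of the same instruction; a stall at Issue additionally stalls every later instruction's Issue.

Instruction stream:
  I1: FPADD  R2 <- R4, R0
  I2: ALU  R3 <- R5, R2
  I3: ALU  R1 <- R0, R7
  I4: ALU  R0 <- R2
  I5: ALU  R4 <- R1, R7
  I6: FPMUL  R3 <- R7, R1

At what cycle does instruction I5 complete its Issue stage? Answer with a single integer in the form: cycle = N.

[I1] 1/2/5/6
[I2] 2/7/8/9  (RAW R2: wait I1 write@6)
[I3] 10/11/12/13  (struct: ALU busy until I2 writes@9)
[I4] 14/15/16/17  (struct: ALU busy until I3 writes@13)
[I5] 18/19/20/21  (struct: ALU busy until I4 writes@17)
[I6] 19/20/25/26

cycle = 18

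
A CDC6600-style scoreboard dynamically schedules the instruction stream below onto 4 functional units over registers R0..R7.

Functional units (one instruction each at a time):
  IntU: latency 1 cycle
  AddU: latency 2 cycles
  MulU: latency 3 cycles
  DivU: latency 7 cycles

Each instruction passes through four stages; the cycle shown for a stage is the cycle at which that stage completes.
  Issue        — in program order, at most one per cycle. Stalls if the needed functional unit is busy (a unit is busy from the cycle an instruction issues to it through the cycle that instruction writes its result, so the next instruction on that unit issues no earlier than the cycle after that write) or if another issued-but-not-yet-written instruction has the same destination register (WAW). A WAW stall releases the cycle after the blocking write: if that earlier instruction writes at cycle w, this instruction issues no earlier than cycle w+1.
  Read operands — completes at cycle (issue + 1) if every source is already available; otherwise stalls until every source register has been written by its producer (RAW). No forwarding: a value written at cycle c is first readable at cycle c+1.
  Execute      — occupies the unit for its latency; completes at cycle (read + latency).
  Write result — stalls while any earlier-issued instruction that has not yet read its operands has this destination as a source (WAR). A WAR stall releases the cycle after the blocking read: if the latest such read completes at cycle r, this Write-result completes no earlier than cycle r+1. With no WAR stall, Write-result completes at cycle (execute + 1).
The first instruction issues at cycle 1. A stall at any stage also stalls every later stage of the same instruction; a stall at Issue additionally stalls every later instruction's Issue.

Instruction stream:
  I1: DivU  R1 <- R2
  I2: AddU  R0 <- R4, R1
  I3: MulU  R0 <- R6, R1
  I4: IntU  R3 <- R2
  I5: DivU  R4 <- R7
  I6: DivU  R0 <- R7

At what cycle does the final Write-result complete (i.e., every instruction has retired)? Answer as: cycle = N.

cycle = 36

I1 -> (1, 2, 9, 10)
I2 -> (2, 11, 13, 14)  // RAW R1: wait I1 write@10
I3 -> (15, 16, 19, 20)  // WAW R0: wait I2 write@14
I4 -> (16, 17, 18, 19)
I5 -> (17, 18, 25, 26)
I6 -> (27, 28, 35, 36)  // struct: DivU busy until I5 writes@26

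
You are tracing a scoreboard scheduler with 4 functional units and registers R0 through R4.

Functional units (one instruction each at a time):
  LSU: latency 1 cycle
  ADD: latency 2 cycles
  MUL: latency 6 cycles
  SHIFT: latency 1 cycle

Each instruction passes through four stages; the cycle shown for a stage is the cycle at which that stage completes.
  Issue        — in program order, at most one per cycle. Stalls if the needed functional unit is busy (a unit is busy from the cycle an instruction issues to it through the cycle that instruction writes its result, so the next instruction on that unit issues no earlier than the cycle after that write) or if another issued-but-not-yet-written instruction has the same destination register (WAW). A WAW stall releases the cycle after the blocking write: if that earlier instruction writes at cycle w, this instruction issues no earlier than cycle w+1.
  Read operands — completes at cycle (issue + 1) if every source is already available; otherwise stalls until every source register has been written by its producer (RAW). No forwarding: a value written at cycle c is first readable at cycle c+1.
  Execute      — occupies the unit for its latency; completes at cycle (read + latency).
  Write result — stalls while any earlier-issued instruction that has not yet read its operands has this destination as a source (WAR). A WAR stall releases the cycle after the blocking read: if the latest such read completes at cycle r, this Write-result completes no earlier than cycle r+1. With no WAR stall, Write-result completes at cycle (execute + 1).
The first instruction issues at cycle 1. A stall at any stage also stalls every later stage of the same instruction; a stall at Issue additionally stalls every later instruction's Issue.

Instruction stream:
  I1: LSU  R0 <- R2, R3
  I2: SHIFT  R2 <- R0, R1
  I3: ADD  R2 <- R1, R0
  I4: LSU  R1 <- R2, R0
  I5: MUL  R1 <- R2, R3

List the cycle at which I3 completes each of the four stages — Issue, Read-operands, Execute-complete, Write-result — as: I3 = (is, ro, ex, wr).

I3 = (8, 9, 11, 12)

t=1  I1→LSU
t=2  I1 RO; I2→SHIFT
t=3  I1 EX
t=4  I1 WR R0
t=5  I2 RO
t=6  I2 EX
t=7  I2 WR R2
t=8  I3→ADD
t=9  I3 RO; I4→LSU
t=11  I3 EX
t=12  I3 WR R2
t=13  I4 RO
t=14  I4 EX
t=15  I4 WR R1
t=16  I5→MUL
t=17  I5 RO
t=23  I5 EX
t=24  I5 WR R1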